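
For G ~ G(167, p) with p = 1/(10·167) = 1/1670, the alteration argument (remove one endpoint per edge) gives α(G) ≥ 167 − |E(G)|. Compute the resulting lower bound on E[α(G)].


E[|E(G)|] = C(167, 2)·p = 13861 · (1/1670) = 83/10.
E[α(G)] ≥ n − E[|E(G)|] = 167 − 83/10 = 1587/10.
Numerically: ≈ 158.700000.
(This is only a lower bound; the true E[α(G)] may be larger.)

E[α(G)] ≥ 1587/10 ≈ 158.700000.


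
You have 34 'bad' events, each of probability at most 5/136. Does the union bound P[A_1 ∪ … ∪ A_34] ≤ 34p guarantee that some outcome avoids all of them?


Union bound: P[∪_{i=1}^{34} A_i] ≤ Σ_i P[A_i] ≤ 34·p = 34·(5/136) = 5/4.
Numerically: 5/4 ≈ 1.2500.
Is 5/4 < 1? NO.
Since the bound 5/4 is ≥ 1, the union bound is uninformative here; it does NOT by itself certify existence.

34·p = 5/4 ≈ 1.2500; existence NOT certified by the union bound.


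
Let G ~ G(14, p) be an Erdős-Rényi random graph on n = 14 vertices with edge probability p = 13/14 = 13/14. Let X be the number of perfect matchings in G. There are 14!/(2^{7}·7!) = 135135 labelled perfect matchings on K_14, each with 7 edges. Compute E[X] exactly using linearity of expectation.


K_14 has 14!/(2^{7}·7!) = 135135 labelled perfect matchings.
For each such perfect matching H, let X_H = 1 if all 7 edges of H are present in G. Then P[X_H = 1] = p^{7} = (13/14)^{7} = 62748517/105413504.
By linearity: E[X] = Σ_H E[X_H] = 135135 · p^{7} = 135135 · 62748517/105413504 = 1211360120685/15059072.
Numerically: E[X] ≈ 80441.

E[X] = 135135 · (13/14)^{7} = 1211360120685/15059072 ≈ 80441.


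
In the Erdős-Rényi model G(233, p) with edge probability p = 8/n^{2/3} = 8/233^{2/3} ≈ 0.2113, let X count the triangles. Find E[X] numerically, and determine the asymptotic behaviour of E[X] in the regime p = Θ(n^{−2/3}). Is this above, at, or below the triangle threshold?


Number of potential triangles: C(233, 3) = 2081156.
Each occurs with probability p³ ≈ (0.2113)³ ≈ 9.431008e-03.
By linearity: E[X] = C(233, 3)·p³ ≈ 2081156 · 9.431008e-03 ≈ 19627.3991.
Since α = 2/3 < 1, p = c/n^{2/3} ≫ 1/n is above the triangle threshold p ~ 1/n. Asymptotically E[X] ~ (c³/6)·n^{3(1−α)} = (8³/6)·n^{1} → ∞; triangles are abundant w.h.p.

E[X] ≈ 19627.3991; in regime p = Θ(1/n^{2/3}) E[X] diverges (above the triangle threshold p ~ 1/n).


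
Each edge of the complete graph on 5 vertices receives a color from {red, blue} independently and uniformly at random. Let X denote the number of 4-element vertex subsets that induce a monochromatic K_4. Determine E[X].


Let X = Σ_S X_S over the C(5, 4) = 5 subsets S of size 4, where X_S = 1 if the K_4 on S is monochromatic.
For a fixed S, the K_4 on S has C(4, 2) = 6 edges. P[all 6 edges red] = (1/2)^6, and likewise for blue, so P[monochromatic] = 2·(1/2)^6 = 2^{1 − 6} = 1/32.
By linearity of expectation: E[X] = C(5, 4) · 2^{1 − 6} = 5 · 1/32 = 5/32.
Numerically: E[X] ≈ 0.156.

E[X] = C(5,4)·2^(1−C(4,2)) = 5/32 ≈ 0.156.


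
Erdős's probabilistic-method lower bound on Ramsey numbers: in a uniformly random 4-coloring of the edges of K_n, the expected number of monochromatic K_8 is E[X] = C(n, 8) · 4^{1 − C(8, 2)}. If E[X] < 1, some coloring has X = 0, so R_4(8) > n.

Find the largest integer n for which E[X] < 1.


We need C(n, 8) · 4^{1 − 28} < 1, i.e. C(n, 8) < 4^{28 − 1} = 18014398509481984.
Check values of n near the boundary:
  n = 405: C(405, 8) = 16745853821188050; 16745853821188050 < 18014398509481984? YES
  n = 406: C(406, 8) = 17082453897995850; 17082453897995850 < 18014398509481984? YES
  n = 407: C(407, 8) = 17424959239309050; 17424959239309050 < 18014398509481984? YES
  n = 408: C(408, 8) = 17773458424095231; 17773458424095231 < 18014398509481984? YES
  n = 409: C(409, 8) = 18128041135797879; 18128041135797879 < 18014398509481984? NO
The largest n with C(n, 8) < 18014398509481984 is n = 408 (where E[X] = 17773458424095231/18014398509481984 ≈ 0.9866). Hence R_4(8) > 408, i.e. R_4(8) ≥ 409.

Largest n = 408; hence R_4(8) > 408.


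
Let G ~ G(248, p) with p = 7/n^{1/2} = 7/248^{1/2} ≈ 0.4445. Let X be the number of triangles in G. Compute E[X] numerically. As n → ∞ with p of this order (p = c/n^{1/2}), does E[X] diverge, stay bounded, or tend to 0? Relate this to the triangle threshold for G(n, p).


Number of potential triangles: C(248, 3) = 2511496.
Each occurs with probability p³ ≈ (0.4445)³ ≈ 8.7824685e-02.
By linearity: E[X] = C(248, 3)·p³ ≈ 2511496 · 8.7824685e-02 ≈ 220571.34407.
Since α = 1/2 < 1, p = c/n^{1/2} ≫ 1/n is above the triangle threshold p ~ 1/n. Asymptotically E[X] ~ (c³/6)·n^{3(1−α)} = (7³/6)·n^{1.5} → ∞; triangles are abundant w.h.p.

E[X] ≈ 220571.34407; in regime p = Θ(1/n^{1/2}) E[X] diverges (above the triangle threshold p ~ 1/n).


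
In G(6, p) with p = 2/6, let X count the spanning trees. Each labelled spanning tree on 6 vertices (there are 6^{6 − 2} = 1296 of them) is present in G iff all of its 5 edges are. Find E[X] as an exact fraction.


K_6 has 6^{6 − 2} = 1296 labelled spanning trees.
For each such spanning tree H, let X_H = 1 if all 5 edges of H are present in G. Then P[X_H = 1] = p^{5} = (1/3)^{5} = 1/243.
By linearity of expectation: E[X] = Σ_H E[X_H] = 1296 · p^{5} = 1296 · 1/243 = 16/3.
Numerically: E[X] ≈ 5.33333.

E[X] = 1296 · (1/3)^{5} = 16/3 ≈ 5.33333.


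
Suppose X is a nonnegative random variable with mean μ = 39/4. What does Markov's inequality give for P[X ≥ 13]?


μ = E[X] = 39/4, a = 13.
Markov: P[X ≥ 13] ≤ μ/a = (39/4)/13 = 3/4.
Numerically: ≈ 0.750000.
(Since a = 13 > μ = 9.750000, the bound 3/4 is < 1 and informative.)

P[X ≥ 13] ≤ 3/4 ≈ 0.750000.


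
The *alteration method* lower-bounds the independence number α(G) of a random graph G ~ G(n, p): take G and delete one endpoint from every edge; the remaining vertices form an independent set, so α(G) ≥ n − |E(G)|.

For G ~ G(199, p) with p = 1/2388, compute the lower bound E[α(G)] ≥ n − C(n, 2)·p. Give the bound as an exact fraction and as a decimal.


E[|E(G)|] = C(199, 2)·p = 19701 · (1/2388) = 33/4.
E[α(G)] ≥ n − E[|E(G)|] = 199 − 33/4 = 763/4.
Numerically: ≈ 190.7500.
(This is only a lower bound; the true E[α(G)] may be larger.)

E[α(G)] ≥ 763/4 ≈ 190.7500.


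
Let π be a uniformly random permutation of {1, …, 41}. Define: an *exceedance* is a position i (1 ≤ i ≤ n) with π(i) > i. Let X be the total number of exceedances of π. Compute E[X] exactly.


Write X = Σ_{i=1}^{41} X_i, where X_i = 1_{π(i) > i}.
For each fixed i, π(i) is uniform over {1, …, 41} (marginal of a uniform permutation), so P[π(i) > i] = (n − i)/n. Summing: Σ_{i=1}^{41} (n − i)/n = (0 + 1 + … + 40)/41 = 41(41 − 1)/(2·41) = (41 − 1)/2.
Hence E[X] = Σ_{i=1}^{41} (41 − i)/41 = 20 ≈ 20.000000.

E[X] = 20 = 20.000000.


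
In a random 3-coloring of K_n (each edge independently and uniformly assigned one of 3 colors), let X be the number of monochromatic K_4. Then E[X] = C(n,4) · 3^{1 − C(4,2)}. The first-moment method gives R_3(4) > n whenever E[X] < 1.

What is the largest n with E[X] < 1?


We need C(n, 4) · 3^{1 − 6} < 1, i.e. C(n, 4) < 3^{6 − 1} = 243.
Check values of n near the boundary:
  n = 4: C(4, 4) = 1; 1 < 243? YES
  n = 5: C(5, 4) = 5; 5 < 243? YES
  n = 6: C(6, 4) = 15; 15 < 243? YES
  n = 7: C(7, 4) = 35; 35 < 243? YES
  n = 8: C(8, 4) = 70; 70 < 243? YES
  n = 9: C(9, 4) = 126; 126 < 243? YES
  n = 10: C(10, 4) = 210; 210 < 243? YES
  n = 11: C(11, 4) = 330; 330 < 243? NO
  n = 12: C(12, 4) = 495; 495 < 243? NO
The largest n with C(n, 4) < 243 is n = 10 (where E[X] = 70/81 ≈ 0.864). Hence R_3(4) > 10, i.e. R_3(4) ≥ 11.

Largest n = 10; hence R_3(4) > 10.


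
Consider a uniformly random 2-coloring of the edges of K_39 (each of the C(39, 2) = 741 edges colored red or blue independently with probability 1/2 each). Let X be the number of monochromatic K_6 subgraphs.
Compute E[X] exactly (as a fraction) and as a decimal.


Let X = Σ_S X_S over the C(39, 6) = 3262623 subsets S of size 6, where X_S = 1 if the K_6 on S is monochromatic.
For a fixed S, the K_6 on S has C(6, 2) = 15 edges. P[all 15 edges red] = (1/2)^15, and likewise for blue, so P[monochromatic] = 2·(1/2)^15 = 2^{1 − 15} = 1/16384.
By linearity: E[X] = C(39, 6) · 2^{1 − 15} = 3262623 · 1/16384 = 3262623/16384.
Numerically: E[X] ≈ 199.135.

E[X] = C(39,6)·2^(1−C(6,2)) = 3262623/16384 ≈ 199.135.


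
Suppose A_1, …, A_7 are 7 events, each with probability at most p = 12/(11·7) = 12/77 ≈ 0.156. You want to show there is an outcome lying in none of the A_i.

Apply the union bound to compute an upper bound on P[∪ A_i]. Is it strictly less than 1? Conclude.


Union bound: P[∪_{i=1}^{7} A_i] ≤ Σ_i P[A_i] ≤ 7·p = 7·(12/77) = 12/11.
Numerically: 12/11 ≈ 1.091.
Is 12/11 < 1? NO.
Since the bound 12/11 is ≥ 1, the union bound is uninformative here; it does NOT by itself certify existence.

7·p = 12/11 ≈ 1.091; existence NOT certified by the union bound.


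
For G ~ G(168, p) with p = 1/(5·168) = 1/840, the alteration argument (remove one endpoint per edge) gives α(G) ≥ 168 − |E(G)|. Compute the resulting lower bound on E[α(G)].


E[|E(G)|] = C(168, 2)·p = 14028 · (1/840) = 167/10.
E[α(G)] ≥ n − E[|E(G)|] = 168 − 167/10 = 1513/10.
Numerically: ≈ 151.300000.
(This is only a lower bound; the true E[α(G)] may be larger.)

E[α(G)] ≥ 1513/10 ≈ 151.300000.


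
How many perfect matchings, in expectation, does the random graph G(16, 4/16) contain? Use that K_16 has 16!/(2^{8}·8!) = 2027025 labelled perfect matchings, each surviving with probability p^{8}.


K_16 has 16!/(2^{8}·8!) = 2027025 labelled perfect matchings.
For each such perfect matching H, let X_H = 1 if all 8 edges of H are present in G. Then P[X_H = 1] = p^{8} = (1/4)^{8} = 1/65536.
By linearity of expectation: E[X] = Σ_H E[X_H] = 2027025 · p^{8} = 2027025 · 1/65536 = 2027025/65536.
Numerically: E[X] ≈ 30.9299.

E[X] = 2027025 · (1/4)^{8} = 2027025/65536 ≈ 30.9299.


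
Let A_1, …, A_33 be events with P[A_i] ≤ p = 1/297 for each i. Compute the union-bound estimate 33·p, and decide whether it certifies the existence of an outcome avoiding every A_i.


Union bound: P[∪_{i=1}^{33} A_i] ≤ Σ_i P[A_i] ≤ 33·p = 33·(1/297) = 1/9.
Numerically: 1/9 ≈ 0.1111.
Is 1/9 < 1? YES.
Since P[∪ A_i] ≤ 1/9 < 1, the complement has P[∩ A_i^c] ≥ 1 − 1/9 = 8/9 > 0, so some outcome avoids every A_i.

33·p = 1/9 ≈ 0.1111; existence CERTIFIED by the union bound.


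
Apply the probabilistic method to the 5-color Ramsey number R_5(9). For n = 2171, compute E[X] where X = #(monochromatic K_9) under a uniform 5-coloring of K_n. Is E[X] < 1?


E[X] = C(2171, 9) · 5^{1 − 36} = 2903784578674959601827205 · 5^{−35} = 2903784578674959601827205/2910383045673370361328125.
As a reduced fraction: E[X] = 580756915734991920365441/582076609134674072265625 ≈ 0.99773.
Is E[X] < 1? YES.
Since E[X] < 1, there exists a 5-coloring of K_{2171} with no monochromatic K_9; hence R_5(9) > 2171.

E[X] = 580756915734991920365441/582076609134674072265625 ≈ 0.99773; E[X] < 1, so R_5(9) > 2171.


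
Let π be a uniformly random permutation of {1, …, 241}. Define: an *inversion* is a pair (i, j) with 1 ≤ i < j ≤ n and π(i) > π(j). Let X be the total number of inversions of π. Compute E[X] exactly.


Write X = Σ X_I over the C(241, 2) = 28920 pairs i < j, with X_I the indicator of one inversion.
There are 28920 indicators.
For each fixed pair i < j, the values π(i) and π(j) are two distinct elements of {1, …, 241} in uniformly random order; by symmetry P[π(i) > π(j)] = 1/2.
By linearity: E[X] = 28920 · (1/2) = C(241, 2) · (1/2) = 28920/2 = 14460 ≈ 14460.000.

E[X] = 14460 = 14460.000.


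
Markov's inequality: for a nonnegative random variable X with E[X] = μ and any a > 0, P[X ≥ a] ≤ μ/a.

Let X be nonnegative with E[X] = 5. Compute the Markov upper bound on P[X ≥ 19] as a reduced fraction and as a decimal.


μ = E[X] = 5, a = 19.
Markov: P[X ≥ 19] ≤ μ/a = (5)/19 = 5/19.
Numerically: ≈ 0.26316.
(Since a = 19 > μ = 5.00000, the bound 5/19 is < 1 and informative.)

P[X ≥ 19] ≤ 5/19 ≈ 0.26316.


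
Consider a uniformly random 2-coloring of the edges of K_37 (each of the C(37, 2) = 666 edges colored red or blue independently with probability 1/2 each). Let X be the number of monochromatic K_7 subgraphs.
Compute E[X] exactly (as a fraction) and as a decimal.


Let X = Σ_S X_S over the C(37, 7) = 10295472 subsets S of size 7, where X_S = 1 if the K_7 on S is monochromatic.
For a fixed S, the K_7 on S has C(7, 2) = 21 edges. P[all 21 edges red] = (1/2)^21, and likewise for blue, so P[monochromatic] = 2·(1/2)^21 = 2^{1 − 21} = 1/1048576.
By linearity: E[X] = C(37, 7) · 2^{1 − 21} = 10295472 · 1/1048576 = 643467/65536.
Numerically: E[X] ≈ 9.819.

E[X] = C(37,7)·2^(1−C(7,2)) = 643467/65536 ≈ 9.819.


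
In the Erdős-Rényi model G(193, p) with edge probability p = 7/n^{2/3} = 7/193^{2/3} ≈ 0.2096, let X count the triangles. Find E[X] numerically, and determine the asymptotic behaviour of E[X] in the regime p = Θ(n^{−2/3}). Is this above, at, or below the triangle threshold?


Number of potential triangles: C(193, 3) = 1179616.
Each occurs with probability p³ ≈ (0.2096)³ ≈ 9.208301e-03.
By linearity: E[X] = C(193, 3)·p³ ≈ 1179616 · 9.208301e-03 ≈ 10862.2591.
Since α = 2/3 < 1, p = c/n^{2/3} ≫ 1/n is above the triangle threshold p ~ 1/n. Asymptotically E[X] ~ (c³/6)·n^{3(1−α)} = (7³/6)·n^{1} → ∞; triangles are abundant w.h.p.

E[X] ≈ 10862.2591; in regime p = Θ(1/n^{2/3}) E[X] diverges (above the triangle threshold p ~ 1/n).


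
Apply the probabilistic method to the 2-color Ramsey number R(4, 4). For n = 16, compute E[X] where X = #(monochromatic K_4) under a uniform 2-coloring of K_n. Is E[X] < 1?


E[X] = C(16, 4) · 2^{1 − 6} = 1820 · 2^{−5} = 1820/32.
As a reduced fraction: E[X] = 455/8 ≈ 56.8750000.
Is E[X] < 1? NO.
Since E[X] ≥ 1, the first-moment bound is inconclusive at n = 16; it does NOT by itself certify R(4, 4) > 16.

E[X] = 455/8 ≈ 56.8750000; E[X] ≥ 1; first-moment method inconclusive here.


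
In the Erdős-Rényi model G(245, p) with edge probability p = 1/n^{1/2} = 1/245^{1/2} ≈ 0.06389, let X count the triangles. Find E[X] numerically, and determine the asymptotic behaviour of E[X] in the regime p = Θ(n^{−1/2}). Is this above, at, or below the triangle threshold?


Number of potential triangles: C(245, 3) = 2421090.
Each occurs with probability p³ ≈ (0.06389)³ ≈ 2.607659e-04.
By linearity: E[X] = C(245, 3)·p³ ≈ 2421090 · 2.607659e-04 ≈ 631.3378.
Since α = 1/2 < 1, p = c/n^{1/2} ≫ 1/n is above the triangle threshold p ~ 1/n. Asymptotically E[X] ~ (c³/6)·n^{3(1−α)} = (1³/6)·n^{1.5} → ∞; triangles are abundant w.h.p.

E[X] ≈ 631.3378; in regime p = Θ(1/n^{1/2}) E[X] diverges (above the triangle threshold p ~ 1/n).


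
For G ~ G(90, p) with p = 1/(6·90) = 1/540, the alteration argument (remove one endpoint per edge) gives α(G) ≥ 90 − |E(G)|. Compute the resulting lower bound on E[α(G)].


E[|E(G)|] = C(90, 2)·p = 4005 · (1/540) = 89/12.
E[α(G)] ≥ n − E[|E(G)|] = 90 − 89/12 = 991/12.
Numerically: ≈ 82.583333.
(This is only a lower bound; the true E[α(G)] may be larger.)

E[α(G)] ≥ 991/12 ≈ 82.583333.


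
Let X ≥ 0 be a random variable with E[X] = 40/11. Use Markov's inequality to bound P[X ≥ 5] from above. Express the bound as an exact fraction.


μ = E[X] = 40/11, a = 5.
Markov: P[X ≥ 5] ≤ μ/a = (40/11)/5 = 8/11.
Numerically: ≈ 0.727.
(Since a = 5 > μ = 3.636, the bound 8/11 is < 1 and informative.)

P[X ≥ 5] ≤ 8/11 ≈ 0.727.


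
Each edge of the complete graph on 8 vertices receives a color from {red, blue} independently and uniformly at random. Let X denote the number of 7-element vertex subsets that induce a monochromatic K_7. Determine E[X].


Let X = Σ_S X_S over the C(8, 7) = 8 subsets S of size 7, where X_S = 1 if the K_7 on S is monochromatic.
For a fixed S, the K_7 on S has C(7, 2) = 21 edges. P[all 21 edges red] = (1/2)^21, and likewise for blue, so P[monochromatic] = 2·(1/2)^21 = 2^{1 − 21} = 1/1048576.
By linearity of expectation: E[X] = C(8, 7) · 2^{1 − 21} = 8 · 1/1048576 = 1/131072.
Numerically: E[X] ≈ 0.000.

E[X] = C(8,7)·2^(1−C(7,2)) = 1/131072 ≈ 0.000.


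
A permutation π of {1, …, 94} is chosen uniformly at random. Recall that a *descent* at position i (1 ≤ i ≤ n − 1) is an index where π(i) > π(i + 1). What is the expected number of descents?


Write X = Σ X_I over i = 1, …, 93, with X_I the indicator of one descent.
There are 93 indicators.
For each fixed i, the pair (π(i), π(i+1)) is a uniformly random ordered pair of distinct values from {1, …, 94}; by symmetry P[π(i) > π(i+1)] = 1/2.
By linearity: E[X] = 93 · (1/2) = (94 − 1) · (1/2) = 93/2 ≈ 46.500000.

E[X] = 93/2 = 46.500000.


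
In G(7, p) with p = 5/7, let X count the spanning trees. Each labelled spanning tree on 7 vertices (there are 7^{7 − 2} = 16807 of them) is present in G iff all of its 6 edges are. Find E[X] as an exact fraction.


K_7 has 7^{7 − 2} = 16807 labelled spanning trees.
For each such spanning tree H, let X_H = 1 if all 6 edges of H are present in G. Then P[X_H = 1] = p^{6} = (5/7)^{6} = 15625/117649.
By linearity of expectation: E[X] = Σ_H E[X_H] = 16807 · p^{6} = 16807 · 15625/117649 = 15625/7.
Numerically: E[X] ≈ 2232.14.

E[X] = 16807 · (5/7)^{6} = 15625/7 ≈ 2232.14.


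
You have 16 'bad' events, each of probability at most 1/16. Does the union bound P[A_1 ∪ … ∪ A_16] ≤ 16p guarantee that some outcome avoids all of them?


Union bound: P[∪_{i=1}^{16} A_i] ≤ Σ_i P[A_i] ≤ 16·p = 16·(1/16) = 1.
Numerically: 1 ≈ 1.000.
Is 1 < 1? NO.
Since the bound 1 is ≥ 1, the union bound is uninformative here; it does NOT by itself certify existence.

16·p = 1 ≈ 1.000; existence NOT certified by the union bound.


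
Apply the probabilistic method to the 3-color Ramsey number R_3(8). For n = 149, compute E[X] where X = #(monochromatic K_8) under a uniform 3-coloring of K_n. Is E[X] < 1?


E[X] = C(149, 8) · 3^{1 − 28} = 4976826800946 · 3^{−27} = 4976826800946/7625597484987.
As a reduced fraction: E[X] = 1658942266982/2541865828329 ≈ 0.653.
Is E[X] < 1? YES.
Since E[X] < 1, there exists a 3-coloring of K_{149} with no monochromatic K_8; hence R_3(8) > 149.

E[X] = 1658942266982/2541865828329 ≈ 0.653; E[X] < 1, so R_3(8) > 149.


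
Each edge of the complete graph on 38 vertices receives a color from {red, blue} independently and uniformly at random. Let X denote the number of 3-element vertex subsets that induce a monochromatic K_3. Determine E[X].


Let X = Σ_S X_S over the C(38, 3) = 8436 subsets S of size 3, where X_S = 1 if the K_3 on S is monochromatic.
For a fixed S, the K_3 on S has C(3, 2) = 3 edges. P[all 3 edges red] = (1/2)^3, and likewise for blue, so P[monochromatic] = 2·(1/2)^3 = 2^{1 − 3} = 1/4.
By linearity: E[X] = C(38, 3) · 2^{1 − 3} = 8436 · 1/4 = 2109.
Numerically: E[X] ≈ 2109.000.

E[X] = C(38,3)·2^(1−C(3,2)) = 2109 ≈ 2109.000.


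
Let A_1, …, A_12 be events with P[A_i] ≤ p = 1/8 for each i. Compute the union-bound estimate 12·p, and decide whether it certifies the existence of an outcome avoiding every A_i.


Union bound: P[∪_{i=1}^{12} A_i] ≤ Σ_i P[A_i] ≤ 12·p = 12·(1/8) = 3/2.
Numerically: 3/2 ≈ 1.50000.
Is 3/2 < 1? NO.
Since the bound 3/2 is ≥ 1, the union bound is uninformative here; it does NOT by itself certify existence.

12·p = 3/2 ≈ 1.50000; existence NOT certified by the union bound.


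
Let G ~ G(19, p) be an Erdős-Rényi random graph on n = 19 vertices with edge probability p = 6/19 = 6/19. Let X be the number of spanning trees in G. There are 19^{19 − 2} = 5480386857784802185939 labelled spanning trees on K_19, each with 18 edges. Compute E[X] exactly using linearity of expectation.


K_19 has 19^{19 − 2} = 5480386857784802185939 labelled spanning trees.
For each such spanning tree H, let X_H = 1 if all 18 edges of H are present in G. Then P[X_H = 1] = p^{18} = (6/19)^{18} = 101559956668416/104127350297911241532841.
By linearity of expectation: E[X] = Σ_H E[X_H] = 5480386857784802185939 · p^{18} = 5480386857784802185939 · 101559956668416/104127350297911241532841 = 101559956668416/19.
Numerically: E[X] ≈ 5.345e+12.

E[X] = 5480386857784802185939 · (6/19)^{18} = 101559956668416/19 ≈ 5.345e+12.


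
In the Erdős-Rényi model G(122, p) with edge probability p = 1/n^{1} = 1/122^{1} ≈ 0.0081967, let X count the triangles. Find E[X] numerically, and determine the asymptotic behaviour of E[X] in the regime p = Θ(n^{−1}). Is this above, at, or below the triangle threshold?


Number of potential triangles: C(122, 3) = 295240.
Each occurs with probability p³ ≈ (0.0081967)³ ≈ 5.5070689e-07.
By linearity: E[X] = C(122, 3)·p³ ≈ 295240 · 5.5070689e-07 ≈ 0.16259.
Here α = 1, so p = 1/n is exactly at the triangle threshold p ~ 1/n. Asymptotically E[X] → c³/6 = 1³/6 = 1/6 ≈ 0.16667, a bounded constant. In this regime the triangle count is asymptotically Poisson(c³/6).

E[X] ≈ 0.16259; in regime p = Θ(1/n^{1}) E[X] stays bounded (at the triangle threshold p ~ 1/n).


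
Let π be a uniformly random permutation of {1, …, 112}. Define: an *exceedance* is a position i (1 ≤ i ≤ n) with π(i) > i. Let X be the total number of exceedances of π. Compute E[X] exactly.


Write X = Σ_{i=1}^{112} X_i, where X_i = 1_{π(i) > i}.
For each fixed i, π(i) is uniform over {1, …, 112} (marginal of a uniform permutation), so P[π(i) > i] = (n − i)/n. Summing: Σ_{i=1}^{112} (n − i)/n = (0 + 1 + … + 111)/112 = 112(112 − 1)/(2·112) = (112 − 1)/2.
Hence E[X] = Σ_{i=1}^{112} (112 − i)/112 = 111/2 ≈ 55.500000.

E[X] = 111/2 = 55.500000.


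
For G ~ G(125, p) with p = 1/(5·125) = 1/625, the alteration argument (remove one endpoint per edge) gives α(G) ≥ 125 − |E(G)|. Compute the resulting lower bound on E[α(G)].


E[|E(G)|] = C(125, 2)·p = 7750 · (1/625) = 62/5.
E[α(G)] ≥ n − E[|E(G)|] = 125 − 62/5 = 563/5.
Numerically: ≈ 112.60000.
(This is only a lower bound; the true E[α(G)] may be larger.)

E[α(G)] ≥ 563/5 ≈ 112.60000.


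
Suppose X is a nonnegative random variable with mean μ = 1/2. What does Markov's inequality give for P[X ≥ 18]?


μ = E[X] = 1/2, a = 18.
Markov: P[X ≥ 18] ≤ μ/a = (1/2)/18 = 1/36.
Numerically: ≈ 0.02778.
(Since a = 18 > μ = 0.50000, the bound 1/36 is < 1 and informative.)

P[X ≥ 18] ≤ 1/36 ≈ 0.02778.


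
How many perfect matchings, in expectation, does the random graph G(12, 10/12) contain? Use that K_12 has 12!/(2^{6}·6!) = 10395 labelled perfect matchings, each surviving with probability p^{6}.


K_12 has 12!/(2^{6}·6!) = 10395 labelled perfect matchings.
For each such perfect matching H, let X_H = 1 if all 6 edges of H are present in G. Then P[X_H = 1] = p^{6} = (5/6)^{6} = 15625/46656.
By linearity: E[X] = Σ_H E[X_H] = 10395 · p^{6} = 10395 · 15625/46656 = 6015625/1728.
Numerically: E[X] ≈ 3481.26.

E[X] = 10395 · (5/6)^{6} = 6015625/1728 ≈ 3481.26.


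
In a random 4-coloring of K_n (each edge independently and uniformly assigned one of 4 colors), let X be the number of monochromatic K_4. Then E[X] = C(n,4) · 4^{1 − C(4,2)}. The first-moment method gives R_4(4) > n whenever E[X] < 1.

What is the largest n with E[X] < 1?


We need C(n, 4) · 4^{1 − 6} < 1, i.e. C(n, 4) < 4^{6 − 1} = 1024.
Check values of n near the boundary:
  n = 12: C(12, 4) = 495; 495 < 1024? YES
  n = 13: C(13, 4) = 715; 715 < 1024? YES
  n = 14: C(14, 4) = 1001; 1001 < 1024? YES
  n = 15: C(15, 4) = 1365; 1365 < 1024? NO
  n = 16: C(16, 4) = 1820; 1820 < 1024? NO
  n = 17: C(17, 4) = 2380; 2380 < 1024? NO
The largest n with C(n, 4) < 1024 is n = 14 (where E[X] = 1001/1024 ≈ 0.9775). Hence R_4(4) > 14, i.e. R_4(4) ≥ 15.

Largest n = 14; hence R_4(4) > 14.


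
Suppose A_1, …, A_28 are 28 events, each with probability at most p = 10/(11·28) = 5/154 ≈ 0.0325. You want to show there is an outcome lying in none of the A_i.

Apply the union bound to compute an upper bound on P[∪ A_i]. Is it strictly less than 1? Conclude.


Union bound: P[∪_{i=1}^{28} A_i] ≤ Σ_i P[A_i] ≤ 28·p = 28·(5/154) = 10/11.
Numerically: 10/11 ≈ 0.9091.
Is 10/11 < 1? YES.
Since P[∪ A_i] ≤ 10/11 < 1, the complement has P[∩ A_i^c] ≥ 1 − 10/11 = 1/11 > 0, so some outcome avoids every A_i.

28·p = 10/11 ≈ 0.9091; existence CERTIFIED by the union bound.


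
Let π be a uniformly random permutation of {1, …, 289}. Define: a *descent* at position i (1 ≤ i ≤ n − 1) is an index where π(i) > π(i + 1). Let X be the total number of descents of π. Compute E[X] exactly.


Write X = Σ X_I over i = 1, …, 288, with X_I the indicator of one descent.
There are 288 indicators.
For each fixed i, the pair (π(i), π(i+1)) is a uniformly random ordered pair of distinct values from {1, …, 289}; by symmetry P[π(i) > π(i+1)] = 1/2.
By linearity: E[X] = 288 · (1/2) = (289 − 1) · (1/2) = 144 ≈ 144.0000.

E[X] = 144 = 144.0000.


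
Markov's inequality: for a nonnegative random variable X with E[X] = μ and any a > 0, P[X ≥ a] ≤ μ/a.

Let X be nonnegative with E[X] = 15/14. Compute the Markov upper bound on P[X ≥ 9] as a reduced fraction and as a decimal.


μ = E[X] = 15/14, a = 9.
Markov: P[X ≥ 9] ≤ μ/a = (15/14)/9 = 5/42.
Numerically: ≈ 0.11905.
(Since a = 9 > μ = 1.07143, the bound 5/42 is < 1 and informative.)

P[X ≥ 9] ≤ 5/42 ≈ 0.11905.


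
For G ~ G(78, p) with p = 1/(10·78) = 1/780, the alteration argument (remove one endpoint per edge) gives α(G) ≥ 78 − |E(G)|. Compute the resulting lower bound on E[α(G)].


E[|E(G)|] = C(78, 2)·p = 3003 · (1/780) = 77/20.
E[α(G)] ≥ n − E[|E(G)|] = 78 − 77/20 = 1483/20.
Numerically: ≈ 74.150.
(This is only a lower bound; the true E[α(G)] may be larger.)

E[α(G)] ≥ 1483/20 ≈ 74.150.


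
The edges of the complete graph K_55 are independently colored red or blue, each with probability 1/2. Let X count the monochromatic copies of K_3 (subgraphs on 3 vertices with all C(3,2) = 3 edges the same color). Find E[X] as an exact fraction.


Let X = Σ_S X_S over the C(55, 3) = 26235 subsets S of size 3, where X_S = 1 if the K_3 on S is monochromatic.
For a fixed S, the K_3 on S has C(3, 2) = 3 edges. P[all 3 edges red] = (1/2)^3, and likewise for blue, so P[monochromatic] = 2·(1/2)^3 = 2^{1 − 3} = 1/4.
By linearity of expectation: E[X] = C(55, 3) · 2^{1 − 3} = 26235 · 1/4 = 26235/4.
Numerically: E[X] ≈ 6558.7500.

E[X] = C(55,3)·2^(1−C(3,2)) = 26235/4 ≈ 6558.7500.


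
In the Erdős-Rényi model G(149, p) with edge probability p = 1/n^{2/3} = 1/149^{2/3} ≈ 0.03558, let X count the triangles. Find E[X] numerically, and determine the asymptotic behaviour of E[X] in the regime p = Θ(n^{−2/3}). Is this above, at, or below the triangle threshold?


Number of potential triangles: C(149, 3) = 540274.
Each occurs with probability p³ ≈ (0.03558)³ ≈ 4.504302e-05.
By linearity: E[X] = C(149, 3)·p³ ≈ 540274 · 4.504302e-05 ≈ 24.3356.
Since α = 2/3 < 1, p = c/n^{2/3} ≫ 1/n is above the triangle threshold p ~ 1/n. Asymptotically E[X] ~ (c³/6)·n^{3(1−α)} = (1³/6)·n^{1} → ∞; triangles are abundant w.h.p.

E[X] ≈ 24.3356; in regime p = Θ(1/n^{2/3}) E[X] diverges (above the triangle threshold p ~ 1/n).


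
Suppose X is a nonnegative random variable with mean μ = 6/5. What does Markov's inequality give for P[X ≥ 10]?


μ = E[X] = 6/5, a = 10.
Markov: P[X ≥ 10] ≤ μ/a = (6/5)/10 = 3/25.
Numerically: ≈ 0.120.
(Since a = 10 > μ = 1.200, the bound 3/25 is < 1 and informative.)

P[X ≥ 10] ≤ 3/25 ≈ 0.120.


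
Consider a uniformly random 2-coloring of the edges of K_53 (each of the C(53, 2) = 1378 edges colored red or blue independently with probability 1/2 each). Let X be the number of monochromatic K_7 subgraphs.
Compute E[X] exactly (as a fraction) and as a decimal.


Let X = Σ_S X_S over the C(53, 7) = 154143080 subsets S of size 7, where X_S = 1 if the K_7 on S is monochromatic.
For a fixed S, the K_7 on S has C(7, 2) = 21 edges. P[all 21 edges red] = (1/2)^21, and likewise for blue, so P[monochromatic] = 2·(1/2)^21 = 2^{1 − 21} = 1/1048576.
By linearity: E[X] = C(53, 7) · 2^{1 − 21} = 154143080 · 1/1048576 = 19267885/131072.
Numerically: E[X] ≈ 147.002296.

E[X] = C(53,7)·2^(1−C(7,2)) = 19267885/131072 ≈ 147.002296.


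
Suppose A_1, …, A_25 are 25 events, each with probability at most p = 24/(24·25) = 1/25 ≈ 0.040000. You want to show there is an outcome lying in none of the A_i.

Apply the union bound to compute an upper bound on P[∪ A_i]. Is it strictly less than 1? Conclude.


Union bound: P[∪_{i=1}^{25} A_i] ≤ Σ_i P[A_i] ≤ 25·p = 25·(1/25) = 1.
Numerically: 1 ≈ 1.000000.
Is 1 < 1? NO.
Since the bound 1 is ≥ 1, the union bound is uninformative here; it does NOT by itself certify existence.

25·p = 1 ≈ 1.000000; existence NOT certified by the union bound.


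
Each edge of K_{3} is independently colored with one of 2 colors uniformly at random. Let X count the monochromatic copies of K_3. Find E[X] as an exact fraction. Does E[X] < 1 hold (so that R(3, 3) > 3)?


E[X] = C(3, 3) · 2^{1 − 3} = 1 · 2^{−2} = 1/4.
As a reduced fraction: E[X] = 1/4 ≈ 0.2500000.
Is E[X] < 1? YES.
Since E[X] < 1, there exists a 2-coloring of K_{3} with no monochromatic K_3; hence R(3, 3) > 3.

E[X] = 1/4 ≈ 0.2500000; E[X] < 1, so R(3, 3) > 3.


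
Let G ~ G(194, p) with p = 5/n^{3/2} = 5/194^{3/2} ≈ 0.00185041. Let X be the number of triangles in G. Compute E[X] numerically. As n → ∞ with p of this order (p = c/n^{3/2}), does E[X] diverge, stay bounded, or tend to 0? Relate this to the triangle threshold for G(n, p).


Number of potential triangles: C(194, 3) = 1198144.
Each occurs with probability p³ ≈ (0.00185041)³ ≈ 6.33581122e-09.
By linearity: E[X] = C(194, 3)·p³ ≈ 1198144 · 6.33581122e-09 ≈ 0.007591.
Since α = 3/2 > 1, p = c/n^{3/2} = o(1/n) is below the triangle threshold p ~ 1/n. Asymptotically E[X] ~ (c³/6)·n^{3(1−α)} = (5³/6)·n^{-1.5} → 0, so by Markov's inequality G has no triangles w.h.p.

E[X] ≈ 0.007591; in regime p = Θ(1/n^{3/2}) E[X] tends to 0 (below the triangle threshold p ~ 1/n).


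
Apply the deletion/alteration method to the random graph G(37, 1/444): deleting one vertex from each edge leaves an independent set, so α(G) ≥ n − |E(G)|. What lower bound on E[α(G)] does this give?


E[|E(G)|] = C(37, 2)·p = 666 · (1/444) = 3/2.
E[α(G)] ≥ n − E[|E(G)|] = 37 − 3/2 = 71/2.
Numerically: ≈ 35.5000.
(This is only a lower bound; the true E[α(G)] may be larger.)

E[α(G)] ≥ 71/2 ≈ 35.5000.


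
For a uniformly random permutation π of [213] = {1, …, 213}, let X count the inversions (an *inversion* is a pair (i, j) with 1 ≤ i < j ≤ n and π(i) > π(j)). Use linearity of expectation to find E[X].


Write X = Σ X_I over the C(213, 2) = 22578 pairs i < j, with X_I the indicator of one inversion.
There are 22578 indicators.
For each fixed pair i < j, the values π(i) and π(j) are two distinct elements of {1, …, 213} in uniformly random order; by symmetry P[π(i) > π(j)] = 1/2.
By linearity: E[X] = 22578 · (1/2) = C(213, 2) · (1/2) = 22578/2 = 11289 ≈ 11289.00000.

E[X] = 11289 = 11289.00000.


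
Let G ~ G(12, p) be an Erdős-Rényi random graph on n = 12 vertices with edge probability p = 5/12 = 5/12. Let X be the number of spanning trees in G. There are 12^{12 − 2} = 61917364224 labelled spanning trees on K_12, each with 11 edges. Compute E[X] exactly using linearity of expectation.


K_12 has 12^{12 − 2} = 61917364224 labelled spanning trees.
For each such spanning tree H, let X_H = 1 if all 11 edges of H are present in G. Then P[X_H = 1] = p^{11} = (5/12)^{11} = 48828125/743008370688.
By linearity: E[X] = Σ_H E[X_H] = 61917364224 · p^{11} = 61917364224 · 48828125/743008370688 = 48828125/12.
Numerically: E[X] ≈ 4.069e+06.

E[X] = 61917364224 · (5/12)^{11} = 48828125/12 ≈ 4.069e+06.


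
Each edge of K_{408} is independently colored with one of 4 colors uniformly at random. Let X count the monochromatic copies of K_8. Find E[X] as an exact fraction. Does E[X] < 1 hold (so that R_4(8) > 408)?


E[X] = C(408, 8) · 4^{1 − 28} = 17773458424095231 · 4^{−27} = 17773458424095231/18014398509481984.
As a reduced fraction: E[X] = 17773458424095231/18014398509481984 ≈ 0.98663.
Is E[X] < 1? YES.
Since E[X] < 1, there exists a 4-coloring of K_{408} with no monochromatic K_8; hence R_4(8) > 408.

E[X] = 17773458424095231/18014398509481984 ≈ 0.98663; E[X] < 1, so R_4(8) > 408.


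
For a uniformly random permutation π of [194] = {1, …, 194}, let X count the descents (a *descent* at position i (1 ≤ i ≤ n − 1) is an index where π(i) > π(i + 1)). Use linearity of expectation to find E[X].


Write X = Σ X_I over i = 1, …, 193, with X_I the indicator of one descent.
There are 193 indicators.
For each fixed i, the pair (π(i), π(i+1)) is a uniformly random ordered pair of distinct values from {1, …, 194}; by symmetry P[π(i) > π(i+1)] = 1/2.
By linearity: E[X] = 193 · (1/2) = (194 − 1) · (1/2) = 193/2 ≈ 96.500000.

E[X] = 193/2 = 96.500000.


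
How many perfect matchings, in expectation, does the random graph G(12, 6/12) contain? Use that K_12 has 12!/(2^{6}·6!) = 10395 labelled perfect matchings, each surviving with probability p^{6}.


K_12 has 12!/(2^{6}·6!) = 10395 labelled perfect matchings.
For each such perfect matching H, let X_H = 1 if all 6 edges of H are present in G. Then P[X_H = 1] = p^{6} = (1/2)^{6} = 1/64.
By linearity of expectation: E[X] = Σ_H E[X_H] = 10395 · p^{6} = 10395 · 1/64 = 10395/64.
Numerically: E[X] ≈ 162.42.

E[X] = 10395 · (1/2)^{6} = 10395/64 ≈ 162.42.


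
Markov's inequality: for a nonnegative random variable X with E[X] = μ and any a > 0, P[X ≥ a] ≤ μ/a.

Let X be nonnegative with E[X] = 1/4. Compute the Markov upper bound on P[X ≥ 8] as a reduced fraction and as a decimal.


μ = E[X] = 1/4, a = 8.
Markov: P[X ≥ 8] ≤ μ/a = (1/4)/8 = 1/32.
Numerically: ≈ 0.031250.
(Since a = 8 > μ = 0.250000, the bound 1/32 is < 1 and informative.)

P[X ≥ 8] ≤ 1/32 ≈ 0.031250.


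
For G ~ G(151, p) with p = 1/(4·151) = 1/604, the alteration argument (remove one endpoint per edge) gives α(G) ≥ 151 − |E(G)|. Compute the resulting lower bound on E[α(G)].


E[|E(G)|] = C(151, 2)·p = 11325 · (1/604) = 75/4.
E[α(G)] ≥ n − E[|E(G)|] = 151 − 75/4 = 529/4.
Numerically: ≈ 132.25000.
(This is only a lower bound; the true E[α(G)] may be larger.)

E[α(G)] ≥ 529/4 ≈ 132.25000.


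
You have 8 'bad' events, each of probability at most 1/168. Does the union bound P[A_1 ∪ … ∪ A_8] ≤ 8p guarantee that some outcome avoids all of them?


Union bound: P[∪_{i=1}^{8} A_i] ≤ Σ_i P[A_i] ≤ 8·p = 8·(1/168) = 1/21.
Numerically: 1/21 ≈ 0.048.
Is 1/21 < 1? YES.
Since P[∪ A_i] ≤ 1/21 < 1, the complement has P[∩ A_i^c] ≥ 1 − 1/21 = 20/21 > 0, so some outcome avoids every A_i.

8·p = 1/21 ≈ 0.048; existence CERTIFIED by the union bound.


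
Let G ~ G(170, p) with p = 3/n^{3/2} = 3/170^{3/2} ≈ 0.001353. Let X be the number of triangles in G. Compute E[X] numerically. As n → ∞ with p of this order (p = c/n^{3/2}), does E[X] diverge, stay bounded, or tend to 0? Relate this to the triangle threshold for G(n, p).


Number of potential triangles: C(170, 3) = 804440.
Each occurs with probability p³ ≈ (0.001353)³ ≈ 2.479383e-09.
By linearity: E[X] = C(170, 3)·p³ ≈ 804440 · 2.479383e-09 ≈ 0.0020.
Since α = 3/2 > 1, p = c/n^{3/2} = o(1/n) is below the triangle threshold p ~ 1/n. Asymptotically E[X] ~ (c³/6)·n^{3(1−α)} = (3³/6)·n^{-1.5} → 0, so by Markov's inequality G has no triangles w.h.p.

E[X] ≈ 0.0020; in regime p = Θ(1/n^{3/2}) E[X] tends to 0 (below the triangle threshold p ~ 1/n).


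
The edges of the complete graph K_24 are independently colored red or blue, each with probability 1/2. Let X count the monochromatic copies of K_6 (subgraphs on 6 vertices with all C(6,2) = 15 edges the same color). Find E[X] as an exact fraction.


Let X = Σ_S X_S over the C(24, 6) = 134596 subsets S of size 6, where X_S = 1 if the K_6 on S is monochromatic.
For a fixed S, the K_6 on S has C(6, 2) = 15 edges. P[all 15 edges red] = (1/2)^15, and likewise for blue, so P[monochromatic] = 2·(1/2)^15 = 2^{1 − 15} = 1/16384.
By linearity: E[X] = C(24, 6) · 2^{1 − 15} = 134596 · 1/16384 = 33649/4096.
Numerically: E[X] ≈ 8.2151.

E[X] = C(24,6)·2^(1−C(6,2)) = 33649/4096 ≈ 8.2151.


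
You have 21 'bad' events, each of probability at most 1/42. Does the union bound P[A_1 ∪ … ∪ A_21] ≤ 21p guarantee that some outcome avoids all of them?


Union bound: P[∪_{i=1}^{21} A_i] ≤ Σ_i P[A_i] ≤ 21·p = 21·(1/42) = 1/2.
Numerically: 1/2 ≈ 0.500.
Is 1/2 < 1? YES.
Since P[∪ A_i] ≤ 1/2 < 1, the complement has P[∩ A_i^c] ≥ 1 − 1/2 = 1/2 > 0, so some outcome avoids every A_i.

21·p = 1/2 ≈ 0.500; existence CERTIFIED by the union bound.


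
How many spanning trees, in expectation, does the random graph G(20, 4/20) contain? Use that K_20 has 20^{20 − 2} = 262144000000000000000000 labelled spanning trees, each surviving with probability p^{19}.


K_20 has 20^{20 − 2} = 262144000000000000000000 labelled spanning trees.
For each such spanning tree H, let X_H = 1 if all 19 edges of H are present in G. Then P[X_H = 1] = p^{19} = (1/5)^{19} = 1/19073486328125.
Summing the indicators: E[X] = Σ_H E[X_H] = 262144000000000000000000 · p^{19} = 262144000000000000000000 · 1/19073486328125 = 68719476736/5.
Numerically: E[X] ≈ 1.3744e+10.

E[X] = 262144000000000000000000 · (1/5)^{19} = 68719476736/5 ≈ 1.3744e+10.


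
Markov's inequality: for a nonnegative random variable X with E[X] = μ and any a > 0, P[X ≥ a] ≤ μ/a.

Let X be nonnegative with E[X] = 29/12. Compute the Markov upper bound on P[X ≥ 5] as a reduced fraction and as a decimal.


μ = E[X] = 29/12, a = 5.
Markov: P[X ≥ 5] ≤ μ/a = (29/12)/5 = 29/60.
Numerically: ≈ 0.483.
(Since a = 5 > μ = 2.417, the bound 29/60 is < 1 and informative.)

P[X ≥ 5] ≤ 29/60 ≈ 0.483.


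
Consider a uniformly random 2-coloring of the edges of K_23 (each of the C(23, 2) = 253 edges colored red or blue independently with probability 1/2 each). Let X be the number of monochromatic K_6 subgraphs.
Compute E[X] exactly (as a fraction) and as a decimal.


Let X = Σ_S X_S over the C(23, 6) = 100947 subsets S of size 6, where X_S = 1 if the K_6 on S is monochromatic.
For a fixed S, the K_6 on S has C(6, 2) = 15 edges. P[all 15 edges red] = (1/2)^15, and likewise for blue, so P[monochromatic] = 2·(1/2)^15 = 2^{1 − 15} = 1/16384.
Summing: E[X] = C(23, 6) · 2^{1 − 15} = 100947 · 1/16384 = 100947/16384.
Numerically: E[X] ≈ 6.161.

E[X] = C(23,6)·2^(1−C(6,2)) = 100947/16384 ≈ 6.161.


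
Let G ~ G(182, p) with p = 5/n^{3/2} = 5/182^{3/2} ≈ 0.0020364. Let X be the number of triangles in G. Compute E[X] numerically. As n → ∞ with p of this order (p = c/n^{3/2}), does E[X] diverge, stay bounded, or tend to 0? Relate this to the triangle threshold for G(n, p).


Number of potential triangles: C(182, 3) = 988260.
Each occurs with probability p³ ≈ (0.0020364)³ ≈ 8.4447883e-09.
By linearity: E[X] = C(182, 3)·p³ ≈ 988260 · 8.4447883e-09 ≈ 0.00835.
Since α = 3/2 > 1, p = c/n^{3/2} = o(1/n) is below the triangle threshold p ~ 1/n. Asymptotically E[X] ~ (c³/6)·n^{3(1−α)} = (5³/6)·n^{-1.5} → 0, so by Markov's inequality G has no triangles w.h.p.

E[X] ≈ 0.00835; in regime p = Θ(1/n^{3/2}) E[X] tends to 0 (below the triangle threshold p ~ 1/n).
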